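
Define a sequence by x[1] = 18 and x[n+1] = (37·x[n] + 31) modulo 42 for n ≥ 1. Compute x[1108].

39

x[1] = 18,  x[2] = 25,  x[3] = 32,  x[4] = 39,  x[5] = 4,  x[6] = 11,  x[7] = 18.
The sequence repeats with period 6.
So x[1108] = x[1 + ((1108-1) mod 6)] = x[4] = 39.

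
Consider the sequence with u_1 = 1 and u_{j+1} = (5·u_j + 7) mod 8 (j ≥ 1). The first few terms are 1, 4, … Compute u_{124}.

6

We have u_1 = 1; u_2 = 4; u_3 = 3; u_4 = 6; u_5 = 5; u_6 = 0; u_7 = 7; u_8 = 2; u_9 = 1.
The sequence repeats with period 8.
(124 - 1) mod 8 = 3, so u_{124} = u_4 = 6.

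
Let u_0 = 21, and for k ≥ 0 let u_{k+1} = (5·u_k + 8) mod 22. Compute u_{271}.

3

Computing terms: u_0 = 21, u_1 = 3, u_2 = 1, u_3 = 13, u_4 = 7, u_5 = 21.
Since u_5 = u_0 = 21, the sequence is periodic with period 5.
(271 - 0) mod 5 = 1, so u_{271} = u_1 = 3.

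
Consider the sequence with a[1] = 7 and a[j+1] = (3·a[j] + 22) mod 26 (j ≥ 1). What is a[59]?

17

Listing terms: a[1] = 7; a[2] = 17; a[3] = 21; a[4] = 7.
Since a[4] = a[1] = 7, the sequence is periodic with period 3.
So a[59] = a[1 + ((59-1) mod 3)] = a[2] = 17.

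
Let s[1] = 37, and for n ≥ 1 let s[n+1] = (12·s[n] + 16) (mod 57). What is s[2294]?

4

s[1] = 37,  s[2] = 4,  s[3] = 7,  s[4] = 43,  s[5] = 19,  s[6] = 16,  s[7] = 37.
Since s[7] = s[1] = 37, the sequence is periodic with period 6.
So s[2294] = s[1 + ((2294-1) mod 6)] = s[2] = 4.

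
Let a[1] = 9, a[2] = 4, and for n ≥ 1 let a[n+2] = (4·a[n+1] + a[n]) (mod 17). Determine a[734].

a[1] = 9; a[2] = 4; a[3] = 8; a[4] = 2; a[5] = 16; a[6] = 15; a[7] = 8; a[8] = 13; a[9] = 9; a[10] = 15; a[11] = 1; a[12] = 2; a[13] = 9; a[14] = 4.
The sequence repeats with period 12.
(734 - 1) mod 12 = 1, so a[734] = a[2] = 4.

4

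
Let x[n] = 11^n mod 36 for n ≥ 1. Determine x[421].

11

Computing terms: x[1] = 11, x[2] = 13, x[3] = 35, x[4] = 25, x[5] = 23, x[6] = 1, x[7] = 11.
The sequence repeats with period 6.
So x[421] = x[1 + ((421-1) mod 6)] = x[1] = 11.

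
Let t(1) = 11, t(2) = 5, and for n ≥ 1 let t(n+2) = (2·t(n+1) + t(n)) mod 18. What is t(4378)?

We have t(1) = 11, t(2) = 5, t(3) = 3, t(4) = 11, t(5) = 7, t(6) = 7, t(7) = 3, t(8) = 13, t(9) = 11, t(10) = 17, t(11) = 9, t(12) = 17, t(13) = 7, t(14) = 13, t(15) = 15, t(16) = 7, t(17) = 11, t(18) = 11, t(19) = 15, t(20) = 5, t(21) = 7, t(22) = 1, t(23) = 9, t(24) = 1, t(25) = 11, t(26) = 5.
The sequence repeats with period 24.
(4378 - 1) mod 24 = 9, so t(4378) = t(10) = 17.

17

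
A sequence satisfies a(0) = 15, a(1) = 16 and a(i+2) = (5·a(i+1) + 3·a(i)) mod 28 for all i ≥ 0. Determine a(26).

Computing terms: a(0) = 15; a(1) = 16; a(2) = 13; a(3) = 1; a(4) = 16; a(5) = 27; a(6) = 15; a(7) = 16.
The sequence repeats with period 6.
So a(26) = a(0 + ((26-0) mod 6)) = a(2) = 13.

13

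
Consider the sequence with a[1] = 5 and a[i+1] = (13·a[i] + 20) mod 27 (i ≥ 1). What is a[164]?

4

Listing terms: a[1] = 5,  a[2] = 4,  a[3] = 18,  a[4] = 11,  a[5] = 1,  a[6] = 6,  a[7] = 17,  a[8] = 25,  a[9] = 21,  a[10] = 23,  a[11] = 22,  a[12] = 9,  a[13] = 2,  a[14] = 19,  a[15] = 24,  a[16] = 8,  a[17] = 16,  a[18] = 12,  a[19] = 14,  a[20] = 13,  a[21] = 0,  a[22] = 20,  a[23] = 10,  a[24] = 15,  a[25] = 26,  a[26] = 7,  a[27] = 3,  a[28] = 5.
Since a[28] = a[1] = 5, the sequence is periodic with period 27.
So a[164] = a[1 + ((164-1) mod 27)] = a[2] = 4.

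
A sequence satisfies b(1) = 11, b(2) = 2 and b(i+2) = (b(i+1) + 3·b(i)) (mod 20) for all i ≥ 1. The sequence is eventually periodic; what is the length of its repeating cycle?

24

Listing terms: b(1) = 11; b(2) = 2; b(3) = 15; b(4) = 1; b(5) = 6; b(6) = 9; b(7) = 7; b(8) = 14; b(9) = 15; b(10) = 17; b(11) = 2; b(12) = 13; b(13) = 19; b(14) = 18; b(15) = 15; b(16) = 9; b(17) = 14; b(18) = 1; b(19) = 3; b(20) = 6; b(21) = 15; b(22) = 13; b(23) = 18; b(24) = 17; b(25) = 11; b(26) = 2.
The sequence repeats with period 24.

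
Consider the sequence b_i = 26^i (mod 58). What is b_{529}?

44

Listing terms: b_0 = 1,  b_1 = 26,  b_2 = 38,  b_3 = 2,  b_4 = 52,  b_5 = 18,  b_6 = 4,  b_7 = 46,  b_8 = 36,  b_9 = 8,  b_{10} = 34,  b_{11} = 14,  b_{12} = 16,  b_{13} = 10,  b_{14} = 28,  b_{15} = 32,  b_{16} = 20,  b_{17} = 56,  b_{18} = 6,  b_{19} = 40,  b_{20} = 54,  b_{21} = 12,  b_{22} = 22,  b_{23} = 50,  b_{24} = 24,  b_{25} = 44,  b_{26} = 42,  b_{27} = 48,  b_{28} = 30,  b_{29} = 26.
Since b_{29} = b_1 = 26, the sequence is eventually periodic: after a pre-period of length 1 it cycles with period 28.
For i ≥ 1, b_i depends only on (i - 1) mod 28. (529 - 1) mod 28 = 24, so b_{529} = b_{25} = 44.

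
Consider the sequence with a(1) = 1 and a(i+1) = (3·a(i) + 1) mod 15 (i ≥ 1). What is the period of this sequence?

4

Computing terms: a(1) = 1; a(2) = 4; a(3) = 13; a(4) = 10; a(5) = 1.
Since a(5) = a(1) = 1, the sequence is periodic with period 4.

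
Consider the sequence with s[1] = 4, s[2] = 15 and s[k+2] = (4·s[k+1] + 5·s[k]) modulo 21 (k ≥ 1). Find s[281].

s[1] = 4, s[2] = 15, s[3] = 17, s[4] = 17, s[5] = 6, s[6] = 4, s[7] = 4, s[8] = 15.
The sequence repeats with period 6.
(281 - 1) mod 6 = 4, so s[281] = s[5] = 6.

6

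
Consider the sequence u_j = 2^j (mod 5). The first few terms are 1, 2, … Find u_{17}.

2

Computing terms: u_0 = 1,  u_1 = 2,  u_2 = 4,  u_3 = 3,  u_4 = 1.
The sequence repeats with period 4.
(17 - 0) mod 4 = 1, so u_{17} = u_1 = 2.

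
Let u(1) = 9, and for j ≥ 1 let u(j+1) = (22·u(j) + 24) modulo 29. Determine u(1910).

We have u(1) = 9, u(2) = 19, u(3) = 7, u(4) = 4, u(5) = 25, u(6) = 23, u(7) = 8, u(8) = 26, u(9) = 16, u(10) = 28, u(11) = 2, u(12) = 10, u(13) = 12, u(14) = 27, u(15) = 9.
Since u(15) = u(1) = 9, the sequence is periodic with period 14.
(1910 - 1) mod 14 = 5, so u(1910) = u(6) = 23.

23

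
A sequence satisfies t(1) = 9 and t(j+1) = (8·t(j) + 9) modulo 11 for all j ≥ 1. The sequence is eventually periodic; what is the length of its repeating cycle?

We have t(1) = 9, t(2) = 4, t(3) = 8, t(4) = 7, t(5) = 10, t(6) = 1, t(7) = 6, t(8) = 2, t(9) = 3, t(10) = 0, t(11) = 9.
Since t(11) = t(1) = 9, the sequence is periodic with period 10.

10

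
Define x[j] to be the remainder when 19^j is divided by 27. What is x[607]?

Listing terms: x[0] = 1, x[1] = 19, x[2] = 10, x[3] = 1.
Since x[3] = x[0] = 1, the sequence is periodic with period 3.
So x[607] = x[0 + ((607-0) mod 3)] = x[1] = 19.

19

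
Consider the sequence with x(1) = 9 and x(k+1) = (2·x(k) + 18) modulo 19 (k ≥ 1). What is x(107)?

3

We have x(1) = 9,  x(2) = 17,  x(3) = 14,  x(4) = 8,  x(5) = 15,  x(6) = 10,  x(7) = 0,  x(8) = 18,  x(9) = 16,  x(10) = 12,  x(11) = 4,  x(12) = 7,  x(13) = 13,  x(14) = 6,  x(15) = 11,  x(16) = 2,  x(17) = 3,  x(18) = 5,  x(19) = 9.
Since x(19) = x(1) = 9, the sequence is periodic with period 18.
So x(107) = x(1 + ((107-1) mod 18)) = x(17) = 3.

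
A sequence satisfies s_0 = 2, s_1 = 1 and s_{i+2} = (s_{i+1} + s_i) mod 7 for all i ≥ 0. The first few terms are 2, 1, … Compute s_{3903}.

Listing terms: s_0 = 2,  s_1 = 1,  s_2 = 3,  s_3 = 4,  s_4 = 0,  s_5 = 4,  s_6 = 4,  s_7 = 1,  s_8 = 5,  s_9 = 6,  s_{10} = 4,  s_{11} = 3,  s_{12} = 0,  s_{13} = 3,  s_{14} = 3,  s_{15} = 6,  s_{16} = 2,  s_{17} = 1.
The sequence repeats with period 16.
(3903 - 0) mod 16 = 15, so s_{3903} = s_{15} = 6.

6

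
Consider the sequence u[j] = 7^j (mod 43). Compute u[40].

Computing terms: u[0] = 1; u[1] = 7; u[2] = 6; u[3] = 42; u[4] = 36; u[5] = 37; u[6] = 1.
Since u[6] = u[0] = 1, the sequence is periodic with period 6.
(40 - 0) mod 6 = 4, so u[40] = u[4] = 36.

36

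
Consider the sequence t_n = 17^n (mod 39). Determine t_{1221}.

Computing terms: t_0 = 1, t_1 = 17, t_2 = 16, t_3 = 38, t_4 = 22, t_5 = 23, t_6 = 1.
The sequence repeats with period 6.
(1221 - 0) mod 6 = 3, so t_{1221} = t_3 = 38.

38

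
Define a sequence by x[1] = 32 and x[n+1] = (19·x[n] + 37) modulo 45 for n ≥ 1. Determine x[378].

40

Computing terms: x[1] = 32,  x[2] = 15,  x[3] = 7,  x[4] = 35,  x[5] = 27,  x[6] = 10,  x[7] = 2,  x[8] = 30,  x[9] = 22,  x[10] = 5,  x[11] = 42,  x[12] = 25,  x[13] = 17,  x[14] = 0,  x[15] = 37,  x[16] = 20,  x[17] = 12,  x[18] = 40,  x[19] = 32.
The sequence repeats with period 18.
So x[378] = x[1 + ((378-1) mod 18)] = x[18] = 40.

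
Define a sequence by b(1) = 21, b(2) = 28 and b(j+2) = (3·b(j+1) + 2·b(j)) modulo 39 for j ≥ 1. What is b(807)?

We have b(1) = 21; b(2) = 28; b(3) = 9; b(4) = 5; b(5) = 33; b(6) = 31; b(7) = 3; b(8) = 32; b(9) = 24; b(10) = 19; b(11) = 27; b(12) = 2; b(13) = 21; b(14) = 28.
The sequence repeats with period 12.
(807 - 1) mod 12 = 2, so b(807) = b(3) = 9.

9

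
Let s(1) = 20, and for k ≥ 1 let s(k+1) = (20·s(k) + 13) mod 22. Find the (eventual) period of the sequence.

5

Computing terms: s(1) = 20; s(2) = 17; s(3) = 1; s(4) = 11; s(5) = 13; s(6) = 9; s(7) = 17.
Since s(7) = s(2) = 17, the sequence is eventually periodic: after a pre-period of length 1 it cycles with period 5.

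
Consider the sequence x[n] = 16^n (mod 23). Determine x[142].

Listing terms: x[1] = 16,  x[2] = 3,  x[3] = 2,  x[4] = 9,  x[5] = 6,  x[6] = 4,  x[7] = 18,  x[8] = 12,  x[9] = 8,  x[10] = 13,  x[11] = 1,  x[12] = 16.
The sequence repeats with period 11.
(142 - 1) mod 11 = 9, so x[142] = x[10] = 13.

13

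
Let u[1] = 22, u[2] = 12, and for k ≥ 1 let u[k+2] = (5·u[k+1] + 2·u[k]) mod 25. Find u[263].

Computing terms: u[1] = 22; u[2] = 12; u[3] = 4; u[4] = 19; u[5] = 3; u[6] = 3; u[7] = 21; u[8] = 11; u[9] = 22; u[10] = 7; u[11] = 4; u[12] = 9; u[13] = 3; u[14] = 8; u[15] = 21; u[16] = 21; u[17] = 22; u[18] = 2; u[19] = 4; u[20] = 24; u[21] = 3; u[22] = 13; u[23] = 21; u[24] = 6; u[25] = 22; u[26] = 22; u[27] = 4; u[28] = 14; u[29] = 3; u[30] = 18; u[31] = 21; u[32] = 16; u[33] = 22; u[34] = 17; u[35] = 4; u[36] = 4; u[37] = 3; u[38] = 23; u[39] = 21; u[40] = 1; u[41] = 22; u[42] = 12.
The sequence repeats with period 40.
So u[263] = u[1 + ((263-1) mod 40)] = u[23] = 21.

21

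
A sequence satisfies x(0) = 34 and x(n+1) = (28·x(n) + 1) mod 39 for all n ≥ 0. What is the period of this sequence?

Listing terms: x(0) = 34,  x(1) = 17,  x(2) = 9,  x(3) = 19,  x(4) = 26,  x(5) = 27,  x(6) = 16,  x(7) = 20,  x(8) = 15,  x(9) = 31,  x(10) = 11,  x(11) = 36,  x(12) = 34.
The sequence repeats with period 12.

12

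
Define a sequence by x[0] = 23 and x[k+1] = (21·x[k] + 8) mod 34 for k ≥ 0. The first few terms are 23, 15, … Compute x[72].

We have x[0] = 23,  x[1] = 15,  x[2] = 17,  x[3] = 25,  x[4] = 23.
Since x[4] = x[0] = 23, the sequence is periodic with period 4.
(72 - 0) mod 4 = 0, so x[72] = x[0] = 23.

23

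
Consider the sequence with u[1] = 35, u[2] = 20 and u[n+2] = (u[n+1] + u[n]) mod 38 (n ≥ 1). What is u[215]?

Listing terms: u[1] = 35,  u[2] = 20,  u[3] = 17,  u[4] = 37,  u[5] = 16,  u[6] = 15,  u[7] = 31,  u[8] = 8,  u[9] = 1,  u[10] = 9,  u[11] = 10,  u[12] = 19,  u[13] = 29,  u[14] = 10,  u[15] = 1,  u[16] = 11,  u[17] = 12,  u[18] = 23,  u[19] = 35,  u[20] = 20.
Since (u[19], u[20]) = (u[1], u[2]) = (35, 20) (two consecutive terms determine the rest), the sequence is periodic with period 18.
So u[215] = u[1 + ((215-1) mod 18)] = u[17] = 12.

12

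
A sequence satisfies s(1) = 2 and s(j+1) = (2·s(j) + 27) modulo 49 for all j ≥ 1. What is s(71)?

We have s(1) = 2,  s(2) = 31,  s(3) = 40,  s(4) = 9,  s(5) = 45,  s(6) = 19,  s(7) = 16,  s(8) = 10,  s(9) = 47,  s(10) = 23,  s(11) = 24,  s(12) = 26,  s(13) = 30,  s(14) = 38,  s(15) = 5,  s(16) = 37,  s(17) = 3,  s(18) = 33,  s(19) = 44,  s(20) = 17,  s(21) = 12,  s(22) = 2.
The sequence repeats with period 21.
So s(71) = s(1 + ((71-1) mod 21)) = s(8) = 10.

10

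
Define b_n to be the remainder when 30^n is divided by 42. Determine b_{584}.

We have b_0 = 1; b_1 = 30; b_2 = 18; b_3 = 36; b_4 = 30.
Since b_4 = b_1 = 30, the sequence is eventually periodic: after a pre-period of length 1 it cycles with period 3.
For n ≥ 1, b_n depends only on (n - 1) mod 3. (584 - 1) mod 3 = 1, so b_{584} = b_2 = 18.

18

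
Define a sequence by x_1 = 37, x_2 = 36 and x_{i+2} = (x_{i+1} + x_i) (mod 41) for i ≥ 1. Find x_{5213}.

31

x_1 = 37, x_2 = 36, x_3 = 32, x_4 = 27, x_5 = 18, x_6 = 4, x_7 = 22, x_8 = 26, x_9 = 7, x_{10} = 33, x_{11} = 40, x_{12} = 32, x_{13} = 31, x_{14} = 22, x_{15} = 12, x_{16} = 34, x_{17} = 5, x_{18} = 39, x_{19} = 3, x_{20} = 1, x_{21} = 4, x_{22} = 5, x_{23} = 9, x_{24} = 14, x_{25} = 23, x_{26} = 37, x_{27} = 19, x_{28} = 15, x_{29} = 34, x_{30} = 8, x_{31} = 1, x_{32} = 9, x_{33} = 10, x_{34} = 19, x_{35} = 29, x_{36} = 7, x_{37} = 36, x_{38} = 2, x_{39} = 38, x_{40} = 40, x_{41} = 37, x_{42} = 36.
Since (x_{41}, x_{42}) = (x_1, x_2) = (37, 36) (two consecutive terms determine the rest), the sequence is periodic with period 40.
So x_{5213} = x_{1 + ((5213-1) mod 40)} = x_{13} = 31.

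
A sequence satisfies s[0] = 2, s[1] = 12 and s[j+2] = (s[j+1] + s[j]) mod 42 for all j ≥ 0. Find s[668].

16

Listing terms: s[0] = 2, s[1] = 12, s[2] = 14, s[3] = 26, s[4] = 40, s[5] = 24, s[6] = 22, s[7] = 4, s[8] = 26, s[9] = 30, s[10] = 14, s[11] = 2, s[12] = 16, s[13] = 18, s[14] = 34, s[15] = 10, s[16] = 2, s[17] = 12.
Since (s[16], s[17]) = (s[0], s[1]) = (2, 12) (two consecutive terms determine the rest), the sequence is periodic with period 16.
(668 - 0) mod 16 = 12, so s[668] = s[12] = 16.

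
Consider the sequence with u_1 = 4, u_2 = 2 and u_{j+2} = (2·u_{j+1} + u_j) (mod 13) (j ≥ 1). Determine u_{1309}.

u_1 = 4,  u_2 = 2,  u_3 = 8,  u_4 = 5,  u_5 = 5,  u_6 = 2,  u_7 = 9,  u_8 = 7,  u_9 = 10,  u_{10} = 1,  u_{11} = 12,  u_{12} = 12,  u_{13} = 10,  u_{14} = 6,  u_{15} = 9,  u_{16} = 11,  u_{17} = 5,  u_{18} = 8,  u_{19} = 8,  u_{20} = 11,  u_{21} = 4,  u_{22} = 6,  u_{23} = 3,  u_{24} = 12,  u_{25} = 1,  u_{26} = 1,  u_{27} = 3,  u_{28} = 7,  u_{29} = 4,  u_{30} = 2.
Since (u_{29}, u_{30}) = (u_1, u_2) = (4, 2) (two consecutive terms determine the rest), the sequence is periodic with period 28.
So u_{1309} = u_{1 + ((1309-1) mod 28)} = u_{21} = 4.

4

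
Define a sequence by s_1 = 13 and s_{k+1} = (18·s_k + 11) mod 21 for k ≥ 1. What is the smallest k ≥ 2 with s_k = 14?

Computing terms: s_1 = 13,  s_2 = 14,  s_3 = 11,  s_4 = 20,  s_5 = 14.
Since s_5 = s_2 = 14, the sequence is eventually periodic: after a pre-period of length 1 it cycles with period 3.
The value 14 first appears (with k ≥ 2) at s_2.

2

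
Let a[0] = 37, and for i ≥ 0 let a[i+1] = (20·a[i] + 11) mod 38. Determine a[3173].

37

Listing terms: a[0] = 37,  a[1] = 29,  a[2] = 21,  a[3] = 13,  a[4] = 5,  a[5] = 35,  a[6] = 27,  a[7] = 19,  a[8] = 11,  a[9] = 3,  a[10] = 33,  a[11] = 25,  a[12] = 17,  a[13] = 9,  a[14] = 1,  a[15] = 31,  a[16] = 23,  a[17] = 15,  a[18] = 7,  a[19] = 37.
The sequence repeats with period 19.
So a[3173] = a[0 + ((3173-0) mod 19)] = a[0] = 37.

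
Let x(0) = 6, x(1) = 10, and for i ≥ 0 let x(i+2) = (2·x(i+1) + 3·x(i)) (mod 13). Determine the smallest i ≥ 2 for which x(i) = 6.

6

Listing terms: x(0) = 6, x(1) = 10, x(2) = 12, x(3) = 2, x(4) = 1, x(5) = 8, x(6) = 6, x(7) = 10.
The sequence repeats with period 6.
The value 6 next appears (with i ≥ 2) at x(6).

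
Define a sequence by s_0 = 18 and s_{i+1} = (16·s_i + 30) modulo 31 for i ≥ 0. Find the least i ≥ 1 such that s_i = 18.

Listing terms: s_0 = 18,  s_1 = 8,  s_2 = 3,  s_3 = 16,  s_4 = 7,  s_5 = 18.
Since s_5 = s_0 = 18, the sequence is periodic with period 5.
The value 18 next appears (with i ≥ 1) at s_5.

5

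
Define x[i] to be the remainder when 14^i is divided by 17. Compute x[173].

5

x[1] = 14,  x[2] = 9,  x[3] = 7,  x[4] = 13,  x[5] = 12,  x[6] = 15,  x[7] = 6,  x[8] = 16,  x[9] = 3,  x[10] = 8,  x[11] = 10,  x[12] = 4,  x[13] = 5,  x[14] = 2,  x[15] = 11,  x[16] = 1,  x[17] = 14.
The sequence repeats with period 16.
So x[173] = x[1 + ((173-1) mod 16)] = x[13] = 5.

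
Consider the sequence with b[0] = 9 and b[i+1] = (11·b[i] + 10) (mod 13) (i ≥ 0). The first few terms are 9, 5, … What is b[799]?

b[0] = 9,  b[1] = 5,  b[2] = 0,  b[3] = 10,  b[4] = 3,  b[5] = 4,  b[6] = 2,  b[7] = 6,  b[8] = 11,  b[9] = 1,  b[10] = 8,  b[11] = 7,  b[12] = 9.
Since b[12] = b[0] = 9, the sequence is periodic with period 12.
So b[799] = b[0 + ((799-0) mod 12)] = b[7] = 6.

6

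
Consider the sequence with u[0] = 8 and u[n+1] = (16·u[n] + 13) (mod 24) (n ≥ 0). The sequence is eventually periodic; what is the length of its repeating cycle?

3

Computing terms: u[0] = 8, u[1] = 21, u[2] = 13, u[3] = 5, u[4] = 21.
Since u[4] = u[1] = 21, the sequence is eventually periodic: after a pre-period of length 1 it cycles with period 3.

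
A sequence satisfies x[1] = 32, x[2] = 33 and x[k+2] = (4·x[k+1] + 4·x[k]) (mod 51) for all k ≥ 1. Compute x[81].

32

We have x[1] = 32, x[2] = 33, x[3] = 5, x[4] = 50, x[5] = 16, x[6] = 9, x[7] = 49, x[8] = 28, x[9] = 2, x[10] = 18, x[11] = 29, x[12] = 35, x[13] = 1, x[14] = 42, x[15] = 19, x[16] = 40, x[17] = 32, x[18] = 33.
Since (x[17], x[18]) = (x[1], x[2]) = (32, 33) (two consecutive terms determine the rest), the sequence is periodic with period 16.
So x[81] = x[1 + ((81-1) mod 16)] = x[1] = 32.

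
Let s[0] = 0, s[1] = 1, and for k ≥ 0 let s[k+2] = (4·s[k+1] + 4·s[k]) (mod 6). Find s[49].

Listing terms: s[0] = 0, s[1] = 1, s[2] = 4, s[3] = 2, s[4] = 0, s[5] = 2, s[6] = 2, s[7] = 4, s[8] = 0, s[9] = 4, s[10] = 4, s[11] = 2.
Since (s[10], s[11]) = (s[2], s[3]) = (4, 2) (two consecutive terms determine the rest), the sequence is eventually periodic: after a pre-period of length 2 it cycles with period 8.
For k ≥ 2, s[k] depends only on (k - 2) mod 8. (49 - 2) mod 8 = 7, so s[49] = s[9] = 4.

4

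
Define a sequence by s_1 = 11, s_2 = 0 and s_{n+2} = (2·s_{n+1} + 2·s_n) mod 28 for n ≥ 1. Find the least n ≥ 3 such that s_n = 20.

5

We have s_1 = 11, s_2 = 0, s_3 = 22, s_4 = 16, s_5 = 20, s_6 = 16, s_7 = 16, s_8 = 8, s_9 = 20, s_{10} = 0, s_{11} = 12, s_{12} = 24, s_{13} = 16, s_{14} = 24, s_{15} = 24, s_{16} = 12, s_{17} = 16, s_{18} = 0, s_{19} = 4, s_{20} = 8, s_{21} = 24, s_{22} = 8, s_{23} = 8, s_{24} = 4, s_{25} = 24, s_{26} = 0, s_{27} = 20, s_{28} = 12, s_{29} = 8, s_{30} = 12, s_{31} = 12, s_{32} = 20, s_{33} = 8, s_{34} = 0, s_{35} = 16, s_{36} = 4, s_{37} = 12, s_{38} = 4, s_{39} = 4, s_{40} = 16, s_{41} = 12, s_{42} = 0, s_{43} = 24, s_{44} = 20, s_{45} = 4, s_{46} = 20, s_{47} = 20, s_{48} = 24, s_{49} = 4, s_{50} = 0, s_{51} = 8, s_{52} = 16, s_{53} = 20.
Since (s_{52}, s_{53}) = (s_4, s_5) = (16, 20) (two consecutive terms determine the rest), the sequence is eventually periodic: after a pre-period of length 3 it cycles with period 48.
The value 20 first appears (with n ≥ 3) at s_5.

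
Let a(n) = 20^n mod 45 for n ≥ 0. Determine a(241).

20

Listing terms: a(0) = 1; a(1) = 20; a(2) = 40; a(3) = 35; a(4) = 25; a(5) = 5; a(6) = 10; a(7) = 20.
Since a(7) = a(1) = 20, the sequence is eventually periodic: after a pre-period of length 1 it cycles with period 6.
For n ≥ 1, a(n) depends only on (n - 1) mod 6. (241 - 1) mod 6 = 0, so a(241) = a(1) = 20.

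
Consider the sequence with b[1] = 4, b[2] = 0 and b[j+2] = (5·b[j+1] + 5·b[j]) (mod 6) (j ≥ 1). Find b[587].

We have b[1] = 4; b[2] = 0; b[3] = 2; b[4] = 4; b[5] = 0.
Since (b[4], b[5]) = (b[1], b[2]) = (4, 0) (two consecutive terms determine the rest), the sequence is periodic with period 3.
(587 - 1) mod 3 = 1, so b[587] = b[2] = 0.

0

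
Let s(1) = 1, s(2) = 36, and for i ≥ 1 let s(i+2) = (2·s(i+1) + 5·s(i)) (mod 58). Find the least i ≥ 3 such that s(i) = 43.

We have s(1) = 1,  s(2) = 36,  s(3) = 19,  s(4) = 44,  s(5) = 9,  s(6) = 6,  s(7) = 57,  s(8) = 28,  s(9) = 51,  s(10) = 10,  s(11) = 43,  s(12) = 20,  s(13) = 23,  s(14) = 30,  s(15) = 1,  s(16) = 36.
Since (s(15), s(16)) = (s(1), s(2)) = (1, 36) (two consecutive terms determine the rest), the sequence is periodic with period 14.
The value 43 first appears (with i ≥ 3) at s(11).

11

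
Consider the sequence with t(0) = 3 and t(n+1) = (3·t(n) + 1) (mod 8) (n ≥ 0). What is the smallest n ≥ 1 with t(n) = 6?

t(0) = 3; t(1) = 2; t(2) = 7; t(3) = 6; t(4) = 3.
The sequence repeats with period 4.
The value 6 first appears (with n ≥ 1) at t(3).

3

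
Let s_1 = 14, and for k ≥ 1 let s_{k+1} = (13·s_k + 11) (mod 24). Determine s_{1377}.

6

We have s_1 = 14, s_2 = 1, s_3 = 0, s_4 = 11, s_5 = 10, s_6 = 21, s_7 = 20, s_8 = 7, s_9 = 6, s_{10} = 17, s_{11} = 16, s_{12} = 3, s_{13} = 2, s_{14} = 13, s_{15} = 12, s_{16} = 23, s_{17} = 22, s_{18} = 9, s_{19} = 8, s_{20} = 19, s_{21} = 18, s_{22} = 5, s_{23} = 4, s_{24} = 15, s_{25} = 14.
Since s_{25} = s_1 = 14, the sequence is periodic with period 24.
So s_{1377} = s_{1 + ((1377-1) mod 24)} = s_9 = 6.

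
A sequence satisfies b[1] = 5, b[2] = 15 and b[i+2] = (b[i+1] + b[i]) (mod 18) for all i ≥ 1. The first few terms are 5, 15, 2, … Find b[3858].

0

We have b[1] = 5, b[2] = 15, b[3] = 2, b[4] = 17, b[5] = 1, b[6] = 0, b[7] = 1, b[8] = 1, b[9] = 2, b[10] = 3, b[11] = 5, b[12] = 8, b[13] = 13, b[14] = 3, b[15] = 16, b[16] = 1, b[17] = 17, b[18] = 0, b[19] = 17, b[20] = 17, b[21] = 16, b[22] = 15, b[23] = 13, b[24] = 10, b[25] = 5, b[26] = 15.
The sequence repeats with period 24.
So b[3858] = b[1 + ((3858-1) mod 24)] = b[18] = 0.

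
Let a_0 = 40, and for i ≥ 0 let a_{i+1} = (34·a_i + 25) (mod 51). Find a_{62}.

42

Computing terms: a_0 = 40, a_1 = 8, a_2 = 42, a_3 = 25, a_4 = 8.
Since a_4 = a_1 = 8, the sequence is eventually periodic: after a pre-period of length 1 it cycles with period 3.
For i ≥ 1, a_i depends only on (i - 1) mod 3. (62 - 1) mod 3 = 1, so a_{62} = a_2 = 42.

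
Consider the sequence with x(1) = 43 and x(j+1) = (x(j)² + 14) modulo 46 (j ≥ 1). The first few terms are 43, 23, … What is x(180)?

37

x(1) = 43, x(2) = 23, x(3) = 37, x(4) = 3, x(5) = 23.
Since x(5) = x(2) = 23, the sequence is eventually periodic: after a pre-period of length 1 it cycles with period 3.
For j ≥ 2, x(j) depends only on (j - 2) mod 3. (180 - 2) mod 3 = 1, so x(180) = x(3) = 37.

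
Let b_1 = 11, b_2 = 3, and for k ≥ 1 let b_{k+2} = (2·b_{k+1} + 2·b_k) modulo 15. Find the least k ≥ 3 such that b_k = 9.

Computing terms: b_1 = 11; b_2 = 3; b_3 = 13; b_4 = 2; b_5 = 0; b_6 = 4; b_7 = 8; b_8 = 9; b_9 = 4; b_{10} = 11; b_{11} = 0; b_{12} = 7; b_{13} = 14; b_{14} = 12; b_{15} = 7; b_{16} = 8; b_{17} = 0; b_{18} = 1; b_{19} = 2; b_{20} = 6; b_{21} = 1; b_{22} = 14; b_{23} = 0; b_{24} = 13; b_{25} = 11; b_{26} = 3.
The sequence repeats with period 24.
The value 9 first appears (with k ≥ 3) at b_8.

8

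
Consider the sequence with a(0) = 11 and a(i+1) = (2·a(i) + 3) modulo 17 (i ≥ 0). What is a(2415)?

4

We have a(0) = 11, a(1) = 8, a(2) = 2, a(3) = 7, a(4) = 0, a(5) = 3, a(6) = 9, a(7) = 4, a(8) = 11.
The sequence repeats with period 8.
(2415 - 0) mod 8 = 7, so a(2415) = a(7) = 4.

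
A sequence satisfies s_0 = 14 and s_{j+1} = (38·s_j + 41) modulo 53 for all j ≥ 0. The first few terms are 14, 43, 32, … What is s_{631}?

29

Computing terms: s_0 = 14; s_1 = 43; s_2 = 32; s_3 = 38; s_4 = 1; s_5 = 26; s_6 = 22; s_7 = 29; s_8 = 30; s_9 = 15; s_{10} = 28; s_{11} = 45; s_{12} = 2; s_{13} = 11; s_{14} = 35; s_{15} = 46; s_{16} = 40; s_{17} = 24; s_{18} = 52; s_{19} = 3; s_{20} = 49; s_{21} = 48; s_{22} = 10; s_{23} = 50; s_{24} = 33; s_{25} = 23; s_{26} = 14.
The sequence repeats with period 26.
So s_{631} = s_{0 + ((631-0) mod 26)} = s_7 = 29.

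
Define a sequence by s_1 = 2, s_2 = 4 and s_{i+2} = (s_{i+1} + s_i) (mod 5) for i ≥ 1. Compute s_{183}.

s_1 = 2,  s_2 = 4,  s_3 = 1,  s_4 = 0,  s_5 = 1,  s_6 = 1,  s_7 = 2,  s_8 = 3,  s_9 = 0,  s_{10} = 3,  s_{11} = 3,  s_{12} = 1,  s_{13} = 4,  s_{14} = 0,  s_{15} = 4,  s_{16} = 4,  s_{17} = 3,  s_{18} = 2,  s_{19} = 0,  s_{20} = 2,  s_{21} = 2,  s_{22} = 4.
Since (s_{21}, s_{22}) = (s_1, s_2) = (2, 4) (two consecutive terms determine the rest), the sequence is periodic with period 20.
(183 - 1) mod 20 = 2, so s_{183} = s_3 = 1.

1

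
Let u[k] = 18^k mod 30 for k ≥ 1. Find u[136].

6

u[1] = 18; u[2] = 24; u[3] = 12; u[4] = 6; u[5] = 18.
The sequence repeats with period 4.
(136 - 1) mod 4 = 3, so u[136] = u[4] = 6.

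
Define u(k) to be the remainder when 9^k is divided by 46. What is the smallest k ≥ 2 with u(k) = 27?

7

Listing terms: u(1) = 9, u(2) = 35, u(3) = 39, u(4) = 29, u(5) = 31, u(6) = 3, u(7) = 27, u(8) = 13, u(9) = 25, u(10) = 41, u(11) = 1, u(12) = 9.
Since u(12) = u(1) = 9, the sequence is periodic with period 11.
The value 27 first appears (with k ≥ 2) at u(7).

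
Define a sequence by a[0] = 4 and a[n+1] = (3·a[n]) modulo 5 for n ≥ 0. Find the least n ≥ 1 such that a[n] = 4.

We have a[0] = 4; a[1] = 2; a[2] = 1; a[3] = 3; a[4] = 4.
Since a[4] = a[0] = 4, the sequence is periodic with period 4.
The value 4 next appears (with n ≥ 1) at a[4].

4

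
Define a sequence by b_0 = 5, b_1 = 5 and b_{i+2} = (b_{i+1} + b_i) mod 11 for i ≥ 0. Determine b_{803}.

4

Listing terms: b_0 = 5; b_1 = 5; b_2 = 10; b_3 = 4; b_4 = 3; b_5 = 7; b_6 = 10; b_7 = 6; b_8 = 5; b_9 = 0; b_{10} = 5; b_{11} = 5.
The sequence repeats with period 10.
(803 - 0) mod 10 = 3, so b_{803} = b_3 = 4.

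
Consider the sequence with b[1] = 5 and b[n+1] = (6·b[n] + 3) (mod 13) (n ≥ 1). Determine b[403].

Listing terms: b[1] = 5; b[2] = 7; b[3] = 6; b[4] = 0; b[5] = 3; b[6] = 8; b[7] = 12; b[8] = 10; b[9] = 11; b[10] = 4; b[11] = 1; b[12] = 9; b[13] = 5.
The sequence repeats with period 12.
So b[403] = b[1 + ((403-1) mod 12)] = b[7] = 12.

12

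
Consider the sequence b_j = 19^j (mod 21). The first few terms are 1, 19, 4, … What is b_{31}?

19

b_0 = 1; b_1 = 19; b_2 = 4; b_3 = 13; b_4 = 16; b_5 = 10; b_6 = 1.
The sequence repeats with period 6.
(31 - 0) mod 6 = 1, so b_{31} = b_1 = 19.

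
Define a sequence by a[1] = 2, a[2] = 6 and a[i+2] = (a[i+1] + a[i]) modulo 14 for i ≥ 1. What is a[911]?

12

Listing terms: a[1] = 2,  a[2] = 6,  a[3] = 8,  a[4] = 0,  a[5] = 8,  a[6] = 8,  a[7] = 2,  a[8] = 10,  a[9] = 12,  a[10] = 8,  a[11] = 6,  a[12] = 0,  a[13] = 6,  a[14] = 6,  a[15] = 12,  a[16] = 4,  a[17] = 2,  a[18] = 6.
Since (a[17], a[18]) = (a[1], a[2]) = (2, 6) (two consecutive terms determine the rest), the sequence is periodic with period 16.
So a[911] = a[1 + ((911-1) mod 16)] = a[15] = 12.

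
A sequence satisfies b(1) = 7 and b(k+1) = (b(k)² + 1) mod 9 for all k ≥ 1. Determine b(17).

b(1) = 7,  b(2) = 5,  b(3) = 8,  b(4) = 2,  b(5) = 5.
Since b(5) = b(2) = 5, the sequence is eventually periodic: after a pre-period of length 1 it cycles with period 3.
For k ≥ 2, b(k) depends only on (k - 2) mod 3. (17 - 2) mod 3 = 0, so b(17) = b(2) = 5.

5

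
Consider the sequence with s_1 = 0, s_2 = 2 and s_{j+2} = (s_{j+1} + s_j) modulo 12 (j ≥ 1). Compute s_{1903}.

4

Computing terms: s_1 = 0,  s_2 = 2,  s_3 = 2,  s_4 = 4,  s_5 = 6,  s_6 = 10,  s_7 = 4,  s_8 = 2,  s_9 = 6,  s_{10} = 8,  s_{11} = 2,  s_{12} = 10,  s_{13} = 0,  s_{14} = 10,  s_{15} = 10,  s_{16} = 8,  s_{17} = 6,  s_{18} = 2,  s_{19} = 8,  s_{20} = 10,  s_{21} = 6,  s_{22} = 4,  s_{23} = 10,  s_{24} = 2,  s_{25} = 0,  s_{26} = 2.
The sequence repeats with period 24.
(1903 - 1) mod 24 = 6, so s_{1903} = s_7 = 4.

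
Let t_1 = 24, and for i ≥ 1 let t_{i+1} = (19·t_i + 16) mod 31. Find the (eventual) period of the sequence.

15

Listing terms: t_1 = 24, t_2 = 7, t_3 = 25, t_4 = 26, t_5 = 14, t_6 = 3, t_7 = 11, t_8 = 8, t_9 = 13, t_{10} = 15, t_{11} = 22, t_{12} = 0, t_{13} = 16, t_{14} = 10, t_{15} = 20, t_{16} = 24.
The sequence repeats with period 15.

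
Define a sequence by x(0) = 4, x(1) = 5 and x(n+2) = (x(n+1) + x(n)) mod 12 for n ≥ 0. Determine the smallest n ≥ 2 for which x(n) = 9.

We have x(0) = 4, x(1) = 5, x(2) = 9, x(3) = 2, x(4) = 11, x(5) = 1, x(6) = 0, x(7) = 1, x(8) = 1, x(9) = 2, x(10) = 3, x(11) = 5, x(12) = 8, x(13) = 1, x(14) = 9, x(15) = 10, x(16) = 7, x(17) = 5, x(18) = 0, x(19) = 5, x(20) = 5, x(21) = 10, x(22) = 3, x(23) = 1, x(24) = 4, x(25) = 5.
The sequence repeats with period 24.
The value 9 first appears (with n ≥ 2) at x(2).

2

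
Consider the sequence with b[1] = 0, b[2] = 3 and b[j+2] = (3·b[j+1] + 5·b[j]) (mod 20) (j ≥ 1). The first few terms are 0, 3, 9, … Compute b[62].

Listing terms: b[1] = 0, b[2] = 3, b[3] = 9, b[4] = 2, b[5] = 11, b[6] = 3, b[7] = 4, b[8] = 7, b[9] = 1, b[10] = 18, b[11] = 19, b[12] = 7, b[13] = 16, b[14] = 3, b[15] = 9.
Since (b[14], b[15]) = (b[2], b[3]) = (3, 9) (two consecutive terms determine the rest), the sequence is eventually periodic: after a pre-period of length 1 it cycles with period 12.
For j ≥ 2, b[j] depends only on (j - 2) mod 12. (62 - 2) mod 12 = 0, so b[62] = b[2] = 3.

3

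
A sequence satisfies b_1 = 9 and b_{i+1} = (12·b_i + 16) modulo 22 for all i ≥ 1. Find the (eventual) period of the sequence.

b_1 = 9, b_2 = 14, b_3 = 8, b_4 = 2, b_5 = 18, b_6 = 12, b_7 = 6, b_8 = 0, b_9 = 16, b_{10} = 10, b_{11} = 4, b_{12} = 20, b_{13} = 14.
Since b_{13} = b_2 = 14, the sequence is eventually periodic: after a pre-period of length 1 it cycles with period 11.

11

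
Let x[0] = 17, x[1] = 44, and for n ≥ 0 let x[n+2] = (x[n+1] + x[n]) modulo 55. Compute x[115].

Computing terms: x[0] = 17; x[1] = 44; x[2] = 6; x[3] = 50; x[4] = 1; x[5] = 51; x[6] = 52; x[7] = 48; x[8] = 45; x[9] = 38; x[10] = 28; x[11] = 11; x[12] = 39; x[13] = 50; x[14] = 34; x[15] = 29; x[16] = 8; x[17] = 37; x[18] = 45; x[19] = 27; x[20] = 17; x[21] = 44.
Since (x[20], x[21]) = (x[0], x[1]) = (17, 44) (two consecutive terms determine the rest), the sequence is periodic with period 20.
So x[115] = x[0 + ((115-0) mod 20)] = x[15] = 29.

29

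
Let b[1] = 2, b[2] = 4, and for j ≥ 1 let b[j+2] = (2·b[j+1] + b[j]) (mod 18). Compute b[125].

4

Listing terms: b[1] = 2, b[2] = 4, b[3] = 10, b[4] = 6, b[5] = 4, b[6] = 14, b[7] = 14, b[8] = 6, b[9] = 8, b[10] = 4, b[11] = 16, b[12] = 0, b[13] = 16, b[14] = 14, b[15] = 8, b[16] = 12, b[17] = 14, b[18] = 4, b[19] = 4, b[20] = 12, b[21] = 10, b[22] = 14, b[23] = 2, b[24] = 0, b[25] = 2, b[26] = 4.
Since (b[25], b[26]) = (b[1], b[2]) = (2, 4) (two consecutive terms determine the rest), the sequence is periodic with period 24.
So b[125] = b[1 + ((125-1) mod 24)] = b[5] = 4.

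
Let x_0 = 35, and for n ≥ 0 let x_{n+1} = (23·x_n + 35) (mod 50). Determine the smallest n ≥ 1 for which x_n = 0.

x_0 = 35,  x_1 = 40,  x_2 = 5,  x_3 = 0,  x_4 = 35.
Since x_4 = x_0 = 35, the sequence is periodic with period 4.
The value 0 first appears (with n ≥ 1) at x_3.

3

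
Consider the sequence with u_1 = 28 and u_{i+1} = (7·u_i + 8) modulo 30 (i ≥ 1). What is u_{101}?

18

We have u_1 = 28, u_2 = 24, u_3 = 26, u_4 = 10, u_5 = 18, u_6 = 14, u_7 = 16, u_8 = 0, u_9 = 8, u_{10} = 4, u_{11} = 6, u_{12} = 20, u_{13} = 28.
Since u_{13} = u_1 = 28, the sequence is periodic with period 12.
(101 - 1) mod 12 = 4, so u_{101} = u_5 = 18.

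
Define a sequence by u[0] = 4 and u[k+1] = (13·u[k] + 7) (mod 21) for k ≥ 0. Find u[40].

11

u[0] = 4, u[1] = 17, u[2] = 18, u[3] = 10, u[4] = 11, u[5] = 3, u[6] = 4.
Since u[6] = u[0] = 4, the sequence is periodic with period 6.
So u[40] = u[0 + ((40-0) mod 6)] = u[4] = 11.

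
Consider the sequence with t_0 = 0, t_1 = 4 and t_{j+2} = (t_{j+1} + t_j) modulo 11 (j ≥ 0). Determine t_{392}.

Computing terms: t_0 = 0,  t_1 = 4,  t_2 = 4,  t_3 = 8,  t_4 = 1,  t_5 = 9,  t_6 = 10,  t_7 = 8,  t_8 = 7,  t_9 = 4,  t_{10} = 0,  t_{11} = 4.
The sequence repeats with period 10.
So t_{392} = t_{0 + ((392-0) mod 10)} = t_2 = 4.

4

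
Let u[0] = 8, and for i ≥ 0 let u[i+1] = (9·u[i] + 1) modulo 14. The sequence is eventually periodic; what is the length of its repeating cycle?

Computing terms: u[0] = 8,  u[1] = 3,  u[2] = 0,  u[3] = 1,  u[4] = 10,  u[5] = 7,  u[6] = 8.
Since u[6] = u[0] = 8, the sequence is periodic with period 6.

6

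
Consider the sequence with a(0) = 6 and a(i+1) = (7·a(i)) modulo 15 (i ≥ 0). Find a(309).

Computing terms: a(0) = 6, a(1) = 12, a(2) = 9, a(3) = 3, a(4) = 6.
The sequence repeats with period 4.
So a(309) = a(0 + ((309-0) mod 4)) = a(1) = 12.

12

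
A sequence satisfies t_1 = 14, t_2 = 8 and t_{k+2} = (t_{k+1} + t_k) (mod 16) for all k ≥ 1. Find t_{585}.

14

We have t_1 = 14, t_2 = 8, t_3 = 6, t_4 = 14, t_5 = 4, t_6 = 2, t_7 = 6, t_8 = 8, t_9 = 14, t_{10} = 6, t_{11} = 4, t_{12} = 10, t_{13} = 14, t_{14} = 8.
Since (t_{13}, t_{14}) = (t_1, t_2) = (14, 8) (two consecutive terms determine the rest), the sequence is periodic with period 12.
So t_{585} = t_{1 + ((585-1) mod 12)} = t_9 = 14.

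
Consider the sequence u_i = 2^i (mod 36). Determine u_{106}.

16

Listing terms: u_1 = 2; u_2 = 4; u_3 = 8; u_4 = 16; u_5 = 32; u_6 = 28; u_7 = 20; u_8 = 4.
Since u_8 = u_2 = 4, the sequence is eventually periodic: after a pre-period of length 1 it cycles with period 6.
For i ≥ 2, u_i depends only on (i - 2) mod 6. (106 - 2) mod 6 = 2, so u_{106} = u_4 = 16.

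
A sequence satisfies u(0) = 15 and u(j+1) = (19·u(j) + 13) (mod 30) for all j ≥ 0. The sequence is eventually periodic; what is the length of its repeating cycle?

We have u(0) = 15, u(1) = 28, u(2) = 5, u(3) = 18, u(4) = 25, u(5) = 8, u(6) = 15.
The sequence repeats with period 6.

6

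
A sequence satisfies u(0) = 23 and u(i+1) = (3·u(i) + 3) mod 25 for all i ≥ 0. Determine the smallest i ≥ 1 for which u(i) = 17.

17

Listing terms: u(0) = 23, u(1) = 22, u(2) = 19, u(3) = 10, u(4) = 8, u(5) = 2, u(6) = 9, u(7) = 5, u(8) = 18, u(9) = 7, u(10) = 24, u(11) = 0, u(12) = 3, u(13) = 12, u(14) = 14, u(15) = 20, u(16) = 13, u(17) = 17, u(18) = 4, u(19) = 15, u(20) = 23.
Since u(20) = u(0) = 23, the sequence is periodic with period 20.
The value 17 first appears (with i ≥ 1) at u(17).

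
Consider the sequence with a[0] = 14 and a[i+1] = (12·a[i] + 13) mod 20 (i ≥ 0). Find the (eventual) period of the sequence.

4

Listing terms: a[0] = 14; a[1] = 1; a[2] = 5; a[3] = 13; a[4] = 9; a[5] = 1.
Since a[5] = a[1] = 1, the sequence is eventually periodic: after a pre-period of length 1 it cycles with period 4.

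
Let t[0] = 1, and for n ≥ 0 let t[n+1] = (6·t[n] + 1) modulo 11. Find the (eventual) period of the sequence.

10

We have t[0] = 1,  t[1] = 7,  t[2] = 10,  t[3] = 6,  t[4] = 4,  t[5] = 3,  t[6] = 8,  t[7] = 5,  t[8] = 9,  t[9] = 0,  t[10] = 1.
Since t[10] = t[0] = 1, the sequence is periodic with period 10.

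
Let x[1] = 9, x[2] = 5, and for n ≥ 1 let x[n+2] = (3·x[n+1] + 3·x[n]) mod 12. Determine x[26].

Computing terms: x[1] = 9; x[2] = 5; x[3] = 6; x[4] = 9; x[5] = 9; x[6] = 6; x[7] = 9.
Since (x[6], x[7]) = (x[3], x[4]) = (6, 9) (two consecutive terms determine the rest), the sequence is eventually periodic: after a pre-period of length 2 it cycles with period 3.
For n ≥ 3, x[n] depends only on (n - 3) mod 3. (26 - 3) mod 3 = 2, so x[26] = x[5] = 9.

9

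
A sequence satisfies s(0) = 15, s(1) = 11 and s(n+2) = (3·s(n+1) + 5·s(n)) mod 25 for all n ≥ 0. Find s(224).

We have s(0) = 15, s(1) = 11, s(2) = 8, s(3) = 4, s(4) = 2, s(5) = 1, s(6) = 13, s(7) = 19, s(8) = 22, s(9) = 11, s(10) = 18, s(11) = 9, s(12) = 17, s(13) = 21, s(14) = 23, s(15) = 24, s(16) = 12, s(17) = 6, s(18) = 3, s(19) = 14, s(20) = 7, s(21) = 16, s(22) = 8, s(23) = 4.
Since (s(22), s(23)) = (s(2), s(3)) = (8, 4) (two consecutive terms determine the rest), the sequence is eventually periodic: after a pre-period of length 2 it cycles with period 20.
For n ≥ 2, s(n) depends only on (n - 2) mod 20. (224 - 2) mod 20 = 2, so s(224) = s(4) = 2.

2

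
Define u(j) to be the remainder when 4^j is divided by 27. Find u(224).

Computing terms: u(1) = 4; u(2) = 16; u(3) = 10; u(4) = 13; u(5) = 25; u(6) = 19; u(7) = 22; u(8) = 7; u(9) = 1; u(10) = 4.
Since u(10) = u(1) = 4, the sequence is periodic with period 9.
(224 - 1) mod 9 = 7, so u(224) = u(8) = 7.

7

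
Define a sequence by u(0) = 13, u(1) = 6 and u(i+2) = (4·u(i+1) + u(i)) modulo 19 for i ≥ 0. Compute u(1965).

2

Computing terms: u(0) = 13, u(1) = 6, u(2) = 18, u(3) = 2, u(4) = 7, u(5) = 11, u(6) = 13, u(7) = 6.
Since (u(6), u(7)) = (u(0), u(1)) = (13, 6) (two consecutive terms determine the rest), the sequence is periodic with period 6.
So u(1965) = u(0 + ((1965-0) mod 6)) = u(3) = 2.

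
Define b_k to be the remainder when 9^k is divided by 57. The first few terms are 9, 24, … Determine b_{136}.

9

Listing terms: b_1 = 9,  b_2 = 24,  b_3 = 45,  b_4 = 6,  b_5 = 54,  b_6 = 30,  b_7 = 42,  b_8 = 36,  b_9 = 39,  b_{10} = 9.
Since b_{10} = b_1 = 9, the sequence is periodic with period 9.
(136 - 1) mod 9 = 0, so b_{136} = b_1 = 9.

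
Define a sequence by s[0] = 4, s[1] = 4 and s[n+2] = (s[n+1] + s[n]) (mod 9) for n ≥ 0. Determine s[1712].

1

Listing terms: s[0] = 4, s[1] = 4, s[2] = 8, s[3] = 3, s[4] = 2, s[5] = 5, s[6] = 7, s[7] = 3, s[8] = 1, s[9] = 4, s[10] = 5, s[11] = 0, s[12] = 5, s[13] = 5, s[14] = 1, s[15] = 6, s[16] = 7, s[17] = 4, s[18] = 2, s[19] = 6, s[20] = 8, s[21] = 5, s[22] = 4, s[23] = 0, s[24] = 4, s[25] = 4.
Since (s[24], s[25]) = (s[0], s[1]) = (4, 4) (two consecutive terms determine the rest), the sequence is periodic with period 24.
So s[1712] = s[0 + ((1712-0) mod 24)] = s[8] = 1.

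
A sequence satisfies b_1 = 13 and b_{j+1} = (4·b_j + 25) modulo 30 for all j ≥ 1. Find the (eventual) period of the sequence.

Computing terms: b_1 = 13; b_2 = 17; b_3 = 3; b_4 = 7; b_5 = 23; b_6 = 27; b_7 = 13.
The sequence repeats with period 6.

6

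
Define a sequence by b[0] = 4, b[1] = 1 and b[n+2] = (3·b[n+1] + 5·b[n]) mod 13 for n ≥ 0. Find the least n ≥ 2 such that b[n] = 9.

Computing terms: b[0] = 4, b[1] = 1, b[2] = 10, b[3] = 9, b[4] = 12, b[5] = 3, b[6] = 4, b[7] = 1.
Since (b[6], b[7]) = (b[0], b[1]) = (4, 1) (two consecutive terms determine the rest), the sequence is periodic with period 6.
The value 9 first appears (with n ≥ 2) at b[3].

3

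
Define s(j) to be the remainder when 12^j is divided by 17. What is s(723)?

11

Listing terms: s(1) = 12; s(2) = 8; s(3) = 11; s(4) = 13; s(5) = 3; s(6) = 2; s(7) = 7; s(8) = 16; s(9) = 5; s(10) = 9; s(11) = 6; s(12) = 4; s(13) = 14; s(14) = 15; s(15) = 10; s(16) = 1; s(17) = 12.
Since s(17) = s(1) = 12, the sequence is periodic with period 16.
(723 - 1) mod 16 = 2, so s(723) = s(3) = 11.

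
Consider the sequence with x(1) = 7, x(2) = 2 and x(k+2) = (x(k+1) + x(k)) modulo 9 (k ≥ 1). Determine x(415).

6

We have x(1) = 7, x(2) = 2, x(3) = 0, x(4) = 2, x(5) = 2, x(6) = 4, x(7) = 6, x(8) = 1, x(9) = 7, x(10) = 8, x(11) = 6, x(12) = 5, x(13) = 2, x(14) = 7, x(15) = 0, x(16) = 7, x(17) = 7, x(18) = 5, x(19) = 3, x(20) = 8, x(21) = 2, x(22) = 1, x(23) = 3, x(24) = 4, x(25) = 7, x(26) = 2.
The sequence repeats with period 24.
(415 - 1) mod 24 = 6, so x(415) = x(7) = 6.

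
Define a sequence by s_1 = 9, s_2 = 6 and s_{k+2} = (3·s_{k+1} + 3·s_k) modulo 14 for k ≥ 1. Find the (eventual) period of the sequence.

42

Computing terms: s_1 = 9; s_2 = 6; s_3 = 3; s_4 = 13; s_5 = 6; s_6 = 1; s_7 = 7; s_8 = 10; s_9 = 9; s_{10} = 1; s_{11} = 2; s_{12} = 9; s_{13} = 5; s_{14} = 0; s_{15} = 1; s_{16} = 3; s_{17} = 12; s_{18} = 3; s_{19} = 3; s_{20} = 4; s_{21} = 7; s_{22} = 5; s_{23} = 8; s_{24} = 11; s_{25} = 1; s_{26} = 8; s_{27} = 13; s_{28} = 7; s_{29} = 4; s_{30} = 5; s_{31} = 13; s_{32} = 12; s_{33} = 5; s_{34} = 9; s_{35} = 0; s_{36} = 13; s_{37} = 11; s_{38} = 2; s_{39} = 11; s_{40} = 11; s_{41} = 10; s_{42} = 7; s_{43} = 9; s_{44} = 6.
Since (s_{43}, s_{44}) = (s_1, s_2) = (9, 6) (two consecutive terms determine the rest), the sequence is periodic with period 42.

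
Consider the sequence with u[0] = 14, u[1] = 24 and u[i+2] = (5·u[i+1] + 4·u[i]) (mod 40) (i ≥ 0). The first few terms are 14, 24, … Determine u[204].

24

Computing terms: u[0] = 14; u[1] = 24; u[2] = 16; u[3] = 16; u[4] = 24; u[5] = 24; u[6] = 16.
Since (u[5], u[6]) = (u[1], u[2]) = (24, 16) (two consecutive terms determine the rest), the sequence is eventually periodic: after a pre-period of length 1 it cycles with period 4.
For i ≥ 1, u[i] depends only on (i - 1) mod 4. (204 - 1) mod 4 = 3, so u[204] = u[4] = 24.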